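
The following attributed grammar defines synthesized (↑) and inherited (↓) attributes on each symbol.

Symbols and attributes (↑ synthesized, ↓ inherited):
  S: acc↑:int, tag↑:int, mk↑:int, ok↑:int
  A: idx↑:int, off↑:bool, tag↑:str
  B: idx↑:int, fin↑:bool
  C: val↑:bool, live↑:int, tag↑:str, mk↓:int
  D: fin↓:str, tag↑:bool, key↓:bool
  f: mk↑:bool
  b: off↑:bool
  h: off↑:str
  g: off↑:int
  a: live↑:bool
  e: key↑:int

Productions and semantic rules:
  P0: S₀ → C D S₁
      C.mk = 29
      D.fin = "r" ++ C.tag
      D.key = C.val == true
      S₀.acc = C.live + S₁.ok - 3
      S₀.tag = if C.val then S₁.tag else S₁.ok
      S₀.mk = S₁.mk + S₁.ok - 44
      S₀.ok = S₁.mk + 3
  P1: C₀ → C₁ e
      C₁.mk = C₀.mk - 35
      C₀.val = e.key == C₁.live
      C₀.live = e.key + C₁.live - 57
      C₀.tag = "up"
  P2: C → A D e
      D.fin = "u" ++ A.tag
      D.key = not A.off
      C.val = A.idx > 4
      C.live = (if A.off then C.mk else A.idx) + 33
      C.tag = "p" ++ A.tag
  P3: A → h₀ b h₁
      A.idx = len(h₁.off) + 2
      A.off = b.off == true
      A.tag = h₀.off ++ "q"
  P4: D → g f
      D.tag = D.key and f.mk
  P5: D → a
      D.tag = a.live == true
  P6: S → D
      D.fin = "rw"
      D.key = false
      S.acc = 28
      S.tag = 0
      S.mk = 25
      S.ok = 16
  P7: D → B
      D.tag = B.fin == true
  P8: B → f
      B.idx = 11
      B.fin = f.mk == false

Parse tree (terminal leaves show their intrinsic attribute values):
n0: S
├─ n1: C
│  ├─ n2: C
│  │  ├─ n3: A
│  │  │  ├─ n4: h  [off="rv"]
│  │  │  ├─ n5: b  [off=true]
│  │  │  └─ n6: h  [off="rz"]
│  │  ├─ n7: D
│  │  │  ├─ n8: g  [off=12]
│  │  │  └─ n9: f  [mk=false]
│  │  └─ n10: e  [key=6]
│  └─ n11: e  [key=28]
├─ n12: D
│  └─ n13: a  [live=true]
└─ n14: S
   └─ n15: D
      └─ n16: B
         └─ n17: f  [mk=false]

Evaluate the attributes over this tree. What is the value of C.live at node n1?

1. n1.mk = 29  [29]
2. n2.mk = -6  [C₀.mk - 35]
3. n4.off = "rv"  [terminal]
4. n5.off = true  [terminal]
5. n6.off = "rz"  [terminal]
6. n3.idx = 4  [len(h₁.off) + 2]
7. n3.off = true  [b.off == true]
8. n3.tag = "rvq"  [h₀.off ++ "q"]
9. n7.fin = "urvq"  ["u" ++ A.tag]
10. n7.key = false  [not A.off]
11. n8.off = 12  [terminal]
12. n9.mk = false  [terminal]
13. n7.tag = false  [D.key and f.mk]
14. n10.key = 6  [terminal]
15. n2.val = false  [A.idx > 4]
16. n2.live = 27  [(if A.off then C.mk else A.idx) + 33]
17. n2.tag = "prvq"  ["p" ++ A.tag]
18. n11.key = 28  [terminal]
19. n1.val = false  [e.key == C₁.live]
20. n1.live = -2  [e.key + C₁.live - 57]
21. n1.tag = "up"  ["up"]
22. n12.fin = "rup"  ["r" ++ C.tag]
23. n12.key = false  [C.val == true]
24. n13.live = true  [terminal]
25. n12.tag = true  [a.live == true]
26. n15.fin = "rw"  ["rw"]
27. n15.key = false  [false]
28. n17.mk = false  [terminal]
29. n16.idx = 11  [11]
30. n16.fin = true  [f.mk == false]
31. n15.tag = true  [B.fin == true]
32. n14.acc = 28  [28]
33. n14.tag = 0  [0]
34. n14.mk = 25  [25]
35. n14.ok = 16  [16]
36. n0.acc = 11  [C.live + S₁.ok - 3]
37. n0.tag = 16  [if C.val then S₁.tag else S₁.ok]
38. n0.mk = -3  [S₁.mk + S₁.ok - 44]
39. n0.ok = 28  [S₁.mk + 3]

-2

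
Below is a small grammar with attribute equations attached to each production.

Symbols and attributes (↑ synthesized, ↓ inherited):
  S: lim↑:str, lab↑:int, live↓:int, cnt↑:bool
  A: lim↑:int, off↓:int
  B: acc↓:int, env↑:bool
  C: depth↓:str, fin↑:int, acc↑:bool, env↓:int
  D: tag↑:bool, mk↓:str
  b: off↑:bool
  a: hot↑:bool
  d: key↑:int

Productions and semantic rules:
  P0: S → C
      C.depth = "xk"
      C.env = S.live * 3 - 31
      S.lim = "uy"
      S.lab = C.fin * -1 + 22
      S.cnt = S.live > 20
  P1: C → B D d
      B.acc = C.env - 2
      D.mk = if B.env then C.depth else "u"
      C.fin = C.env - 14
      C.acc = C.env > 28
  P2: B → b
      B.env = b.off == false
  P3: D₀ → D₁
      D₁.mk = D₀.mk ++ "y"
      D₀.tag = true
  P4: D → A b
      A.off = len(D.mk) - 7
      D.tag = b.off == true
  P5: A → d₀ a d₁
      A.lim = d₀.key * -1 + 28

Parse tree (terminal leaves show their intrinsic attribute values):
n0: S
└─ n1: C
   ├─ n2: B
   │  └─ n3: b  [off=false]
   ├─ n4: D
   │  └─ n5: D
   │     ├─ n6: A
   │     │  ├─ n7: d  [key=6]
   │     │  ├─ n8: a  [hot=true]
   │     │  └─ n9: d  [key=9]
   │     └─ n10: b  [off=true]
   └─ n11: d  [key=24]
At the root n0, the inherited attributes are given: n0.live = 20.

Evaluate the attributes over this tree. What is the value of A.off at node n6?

1. n0.live = 20  [given at root]
2. n1.depth = "xk"  ["xk"]
3. n1.env = 29  [S.live * 3 - 31]
4. n2.acc = 27  [C.env - 2]
5. n3.off = false  [terminal]
6. n2.env = true  [b.off == false]
7. n4.mk = "xk"  [if B.env then C.depth else "u"]
8. n5.mk = "xky"  [D₀.mk ++ "y"]
9. n6.off = -4  [len(D.mk) - 7]
10. n7.key = 6  [terminal]
11. n8.hot = true  [terminal]
12. n9.key = 9  [terminal]
13. n6.lim = 22  [d₀.key * -1 + 28]
14. n10.off = true  [terminal]
15. n5.tag = true  [b.off == true]
16. n4.tag = true  [true]
17. n11.key = 24  [terminal]
18. n1.fin = 15  [C.env - 14]
19. n1.acc = true  [C.env > 28]
20. n0.lim = "uy"  ["uy"]
21. n0.lab = 7  [C.fin * -1 + 22]
22. n0.cnt = false  [S.live > 20]

-4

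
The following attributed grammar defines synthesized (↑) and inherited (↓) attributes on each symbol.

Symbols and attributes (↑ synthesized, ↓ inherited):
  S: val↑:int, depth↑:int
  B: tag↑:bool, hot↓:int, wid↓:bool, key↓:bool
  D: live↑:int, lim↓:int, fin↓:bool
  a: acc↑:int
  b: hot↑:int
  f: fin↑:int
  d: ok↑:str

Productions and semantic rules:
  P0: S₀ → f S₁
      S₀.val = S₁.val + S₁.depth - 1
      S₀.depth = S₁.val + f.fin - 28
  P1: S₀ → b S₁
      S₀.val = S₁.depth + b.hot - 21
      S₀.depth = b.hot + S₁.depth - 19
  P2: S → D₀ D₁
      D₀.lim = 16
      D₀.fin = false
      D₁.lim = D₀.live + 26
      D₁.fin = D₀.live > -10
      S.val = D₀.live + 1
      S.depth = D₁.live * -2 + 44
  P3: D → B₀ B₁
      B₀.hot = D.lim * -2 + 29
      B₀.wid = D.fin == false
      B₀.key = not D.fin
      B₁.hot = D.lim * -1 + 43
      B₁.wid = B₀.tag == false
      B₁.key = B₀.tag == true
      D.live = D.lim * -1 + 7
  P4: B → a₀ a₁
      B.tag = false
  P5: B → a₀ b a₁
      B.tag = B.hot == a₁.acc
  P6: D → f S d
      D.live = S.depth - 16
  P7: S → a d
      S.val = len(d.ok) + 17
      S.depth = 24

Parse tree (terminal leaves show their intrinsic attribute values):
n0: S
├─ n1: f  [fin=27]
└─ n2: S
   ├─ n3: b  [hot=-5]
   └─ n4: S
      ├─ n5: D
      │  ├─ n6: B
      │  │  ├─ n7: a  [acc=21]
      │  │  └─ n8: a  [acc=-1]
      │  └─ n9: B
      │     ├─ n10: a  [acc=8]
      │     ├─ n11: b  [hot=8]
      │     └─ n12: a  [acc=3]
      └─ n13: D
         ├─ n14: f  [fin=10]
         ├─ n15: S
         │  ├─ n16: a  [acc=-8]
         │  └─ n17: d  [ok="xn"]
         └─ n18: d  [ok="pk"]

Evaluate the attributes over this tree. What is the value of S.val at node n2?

2

1. n1.fin = 27  [terminal]
2. n3.hot = -5  [terminal]
3. n5.lim = 16  [16]
4. n5.fin = false  [false]
5. n6.hot = -3  [D.lim * -2 + 29]
6. n6.wid = true  [D.fin == false]
7. n6.key = true  [not D.fin]
8. n7.acc = 21  [terminal]
9. n8.acc = -1  [terminal]
10. n6.tag = false  [false]
11. n9.hot = 27  [D.lim * -1 + 43]
12. n9.wid = true  [B₀.tag == false]
13. n9.key = false  [B₀.tag == true]
14. n10.acc = 8  [terminal]
15. n11.hot = 8  [terminal]
16. n12.acc = 3  [terminal]
17. n9.tag = false  [B.hot == a₁.acc]
18. n5.live = -9  [D.lim * -1 + 7]
19. n13.lim = 17  [D₀.live + 26]
20. n13.fin = true  [D₀.live > -10]
21. n14.fin = 10  [terminal]
22. n16.acc = -8  [terminal]
23. n17.ok = "xn"  [terminal]
24. n15.val = 19  [len(d.ok) + 17]
25. n15.depth = 24  [24]
26. n18.ok = "pk"  [terminal]
27. n13.live = 8  [S.depth - 16]
28. n4.val = -8  [D₀.live + 1]
29. n4.depth = 28  [D₁.live * -2 + 44]
30. n2.val = 2  [S₁.depth + b.hot - 21]
31. n2.depth = 4  [b.hot + S₁.depth - 19]
32. n0.val = 5  [S₁.val + S₁.depth - 1]
33. n0.depth = 1  [S₁.val + f.fin - 28]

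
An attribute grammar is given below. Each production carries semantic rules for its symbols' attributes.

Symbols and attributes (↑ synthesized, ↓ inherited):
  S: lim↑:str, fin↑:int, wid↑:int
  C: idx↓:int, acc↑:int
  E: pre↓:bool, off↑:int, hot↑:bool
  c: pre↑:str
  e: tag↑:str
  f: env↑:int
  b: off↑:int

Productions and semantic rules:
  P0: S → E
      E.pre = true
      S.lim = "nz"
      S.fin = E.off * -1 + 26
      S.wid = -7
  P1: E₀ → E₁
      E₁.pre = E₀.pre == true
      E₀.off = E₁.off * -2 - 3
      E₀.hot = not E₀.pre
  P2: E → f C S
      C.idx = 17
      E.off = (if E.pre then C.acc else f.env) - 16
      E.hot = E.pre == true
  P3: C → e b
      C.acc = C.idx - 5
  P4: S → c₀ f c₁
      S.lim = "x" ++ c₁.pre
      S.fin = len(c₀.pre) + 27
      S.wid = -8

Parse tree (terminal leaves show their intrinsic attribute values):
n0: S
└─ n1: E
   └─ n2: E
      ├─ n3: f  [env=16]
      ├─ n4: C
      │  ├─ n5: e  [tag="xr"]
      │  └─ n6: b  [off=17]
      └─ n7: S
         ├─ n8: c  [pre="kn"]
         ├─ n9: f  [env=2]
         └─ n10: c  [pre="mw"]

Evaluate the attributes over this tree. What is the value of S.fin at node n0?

1. n1.pre = true  [true]
2. n2.pre = true  [E₀.pre == true]
3. n3.env = 16  [terminal]
4. n4.idx = 17  [17]
5. n5.tag = "xr"  [terminal]
6. n6.off = 17  [terminal]
7. n4.acc = 12  [C.idx - 5]
8. n8.pre = "kn"  [terminal]
9. n9.env = 2  [terminal]
10. n10.pre = "mw"  [terminal]
11. n7.lim = "xmw"  ["x" ++ c₁.pre]
12. n7.fin = 29  [len(c₀.pre) + 27]
13. n7.wid = -8  [-8]
14. n2.off = -4  [(if E.pre then C.acc else f.env) - 16]
15. n2.hot = true  [E.pre == true]
16. n1.off = 5  [E₁.off * -2 - 3]
17. n1.hot = false  [not E₀.pre]
18. n0.lim = "nz"  ["nz"]
19. n0.fin = 21  [E.off * -1 + 26]
20. n0.wid = -7  [-7]

21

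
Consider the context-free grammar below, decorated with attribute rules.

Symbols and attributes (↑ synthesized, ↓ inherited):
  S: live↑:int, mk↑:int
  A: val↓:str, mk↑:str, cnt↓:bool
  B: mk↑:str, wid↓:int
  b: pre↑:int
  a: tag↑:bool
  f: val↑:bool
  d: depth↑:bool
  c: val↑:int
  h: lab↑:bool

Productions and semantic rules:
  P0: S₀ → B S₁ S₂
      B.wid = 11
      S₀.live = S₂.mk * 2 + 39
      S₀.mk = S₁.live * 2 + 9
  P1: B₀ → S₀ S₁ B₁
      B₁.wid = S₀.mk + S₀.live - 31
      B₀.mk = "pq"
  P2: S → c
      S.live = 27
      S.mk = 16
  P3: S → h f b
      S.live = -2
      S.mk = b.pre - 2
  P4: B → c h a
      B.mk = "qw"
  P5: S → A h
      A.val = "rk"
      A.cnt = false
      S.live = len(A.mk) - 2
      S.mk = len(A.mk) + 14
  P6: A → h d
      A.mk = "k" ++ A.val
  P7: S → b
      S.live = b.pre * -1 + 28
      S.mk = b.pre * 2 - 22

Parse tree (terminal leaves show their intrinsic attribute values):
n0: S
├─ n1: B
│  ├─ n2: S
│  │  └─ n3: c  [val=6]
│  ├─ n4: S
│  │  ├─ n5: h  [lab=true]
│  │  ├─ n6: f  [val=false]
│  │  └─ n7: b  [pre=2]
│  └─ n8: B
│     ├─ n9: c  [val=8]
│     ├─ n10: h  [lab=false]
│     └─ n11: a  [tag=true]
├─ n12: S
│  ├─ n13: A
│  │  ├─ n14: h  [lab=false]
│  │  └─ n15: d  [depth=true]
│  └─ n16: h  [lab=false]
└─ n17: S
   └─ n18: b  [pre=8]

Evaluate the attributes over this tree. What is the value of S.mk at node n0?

1. n1.wid = 11  [11]
2. n3.val = 6  [terminal]
3. n2.live = 27  [27]
4. n2.mk = 16  [16]
5. n5.lab = true  [terminal]
6. n6.val = false  [terminal]
7. n7.pre = 2  [terminal]
8. n4.live = -2  [-2]
9. n4.mk = 0  [b.pre - 2]
10. n8.wid = 12  [S₀.mk + S₀.live - 31]
11. n9.val = 8  [terminal]
12. n10.lab = false  [terminal]
13. n11.tag = true  [terminal]
14. n8.mk = "qw"  ["qw"]
15. n1.mk = "pq"  ["pq"]
16. n13.val = "rk"  ["rk"]
17. n13.cnt = false  [false]
18. n14.lab = false  [terminal]
19. n15.depth = true  [terminal]
20. n13.mk = "krk"  ["k" ++ A.val]
21. n16.lab = false  [terminal]
22. n12.live = 1  [len(A.mk) - 2]
23. n12.mk = 17  [len(A.mk) + 14]
24. n18.pre = 8  [terminal]
25. n17.live = 20  [b.pre * -1 + 28]
26. n17.mk = -6  [b.pre * 2 - 22]
27. n0.live = 27  [S₂.mk * 2 + 39]
28. n0.mk = 11  [S₁.live * 2 + 9]

11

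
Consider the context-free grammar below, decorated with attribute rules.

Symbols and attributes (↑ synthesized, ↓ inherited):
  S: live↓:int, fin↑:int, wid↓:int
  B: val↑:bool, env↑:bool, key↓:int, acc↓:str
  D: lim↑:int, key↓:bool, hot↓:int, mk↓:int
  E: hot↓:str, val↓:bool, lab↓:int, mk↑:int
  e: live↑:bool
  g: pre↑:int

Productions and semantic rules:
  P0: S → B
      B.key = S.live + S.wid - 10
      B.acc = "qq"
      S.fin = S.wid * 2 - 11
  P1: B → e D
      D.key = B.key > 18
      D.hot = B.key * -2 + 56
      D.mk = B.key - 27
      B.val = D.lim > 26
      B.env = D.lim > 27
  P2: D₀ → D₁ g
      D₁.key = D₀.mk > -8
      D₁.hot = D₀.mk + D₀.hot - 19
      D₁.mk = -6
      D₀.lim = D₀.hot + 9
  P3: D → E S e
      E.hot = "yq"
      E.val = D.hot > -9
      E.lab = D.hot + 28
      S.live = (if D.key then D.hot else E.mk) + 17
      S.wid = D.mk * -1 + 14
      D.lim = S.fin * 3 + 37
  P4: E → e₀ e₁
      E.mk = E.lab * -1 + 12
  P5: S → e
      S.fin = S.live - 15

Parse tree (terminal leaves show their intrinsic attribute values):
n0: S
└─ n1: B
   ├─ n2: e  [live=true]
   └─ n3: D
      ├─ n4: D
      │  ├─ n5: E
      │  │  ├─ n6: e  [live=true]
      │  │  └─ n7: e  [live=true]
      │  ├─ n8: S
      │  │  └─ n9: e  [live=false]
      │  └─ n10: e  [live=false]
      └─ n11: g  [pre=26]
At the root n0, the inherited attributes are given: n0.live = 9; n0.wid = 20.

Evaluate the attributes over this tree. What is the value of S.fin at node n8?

1. n0.live = 9  [given at root]
2. n0.wid = 20  [given at root]
3. n1.key = 19  [S.live + S.wid - 10]
4. n1.acc = "qq"  ["qq"]
5. n2.live = true  [terminal]
6. n3.key = true  [B.key > 18]
7. n3.hot = 18  [B.key * -2 + 56]
8. n3.mk = -8  [B.key - 27]
9. n4.key = false  [D₀.mk > -8]
10. n4.hot = -9  [D₀.mk + D₀.hot - 19]
11. n4.mk = -6  [-6]
12. n5.hot = "yq"  ["yq"]
13. n5.val = false  [D.hot > -9]
14. n5.lab = 19  [D.hot + 28]
15. n6.live = true  [terminal]
16. n7.live = true  [terminal]
17. n5.mk = -7  [E.lab * -1 + 12]
18. n8.live = 10  [(if D.key then D.hot else E.mk) + 17]
19. n8.wid = 20  [D.mk * -1 + 14]
20. n9.live = false  [terminal]
21. n8.fin = -5  [S.live - 15]
22. n10.live = false  [terminal]
23. n4.lim = 22  [S.fin * 3 + 37]
24. n11.pre = 26  [terminal]
25. n3.lim = 27  [D₀.hot + 9]
26. n1.val = true  [D.lim > 26]
27. n1.env = false  [D.lim > 27]
28. n0.fin = 29  [S.wid * 2 - 11]

-5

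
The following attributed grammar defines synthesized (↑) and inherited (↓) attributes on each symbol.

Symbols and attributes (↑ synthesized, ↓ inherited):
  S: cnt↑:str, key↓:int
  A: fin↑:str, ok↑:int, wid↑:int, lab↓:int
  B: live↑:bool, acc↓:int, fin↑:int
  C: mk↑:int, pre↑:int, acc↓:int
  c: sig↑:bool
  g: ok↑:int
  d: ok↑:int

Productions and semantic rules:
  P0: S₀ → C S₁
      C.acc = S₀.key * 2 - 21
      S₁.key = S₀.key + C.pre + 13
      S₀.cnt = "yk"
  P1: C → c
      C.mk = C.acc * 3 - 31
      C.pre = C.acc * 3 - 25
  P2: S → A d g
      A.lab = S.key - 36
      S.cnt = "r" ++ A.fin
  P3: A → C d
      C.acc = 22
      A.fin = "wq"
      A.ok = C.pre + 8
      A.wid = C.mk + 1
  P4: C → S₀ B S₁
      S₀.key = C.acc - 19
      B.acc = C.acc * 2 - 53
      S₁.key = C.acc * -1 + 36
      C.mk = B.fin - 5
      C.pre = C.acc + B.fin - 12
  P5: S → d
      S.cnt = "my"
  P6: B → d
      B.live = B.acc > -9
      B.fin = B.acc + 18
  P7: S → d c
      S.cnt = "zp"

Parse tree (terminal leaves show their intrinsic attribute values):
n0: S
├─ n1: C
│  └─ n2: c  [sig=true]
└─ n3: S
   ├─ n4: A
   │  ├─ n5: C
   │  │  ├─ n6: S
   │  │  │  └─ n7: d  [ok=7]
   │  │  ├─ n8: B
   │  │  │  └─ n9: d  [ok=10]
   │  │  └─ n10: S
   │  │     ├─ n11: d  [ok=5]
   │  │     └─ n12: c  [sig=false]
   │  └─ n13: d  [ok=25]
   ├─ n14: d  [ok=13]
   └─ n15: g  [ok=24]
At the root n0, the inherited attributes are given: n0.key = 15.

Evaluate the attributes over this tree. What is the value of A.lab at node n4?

-6

1. n0.key = 15  [given at root]
2. n1.acc = 9  [S₀.key * 2 - 21]
3. n2.sig = true  [terminal]
4. n1.mk = -4  [C.acc * 3 - 31]
5. n1.pre = 2  [C.acc * 3 - 25]
6. n3.key = 30  [S₀.key + C.pre + 13]
7. n4.lab = -6  [S.key - 36]
8. n5.acc = 22  [22]
9. n6.key = 3  [C.acc - 19]
10. n7.ok = 7  [terminal]
11. n6.cnt = "my"  ["my"]
12. n8.acc = -9  [C.acc * 2 - 53]
13. n9.ok = 10  [terminal]
14. n8.live = false  [B.acc > -9]
15. n8.fin = 9  [B.acc + 18]
16. n10.key = 14  [C.acc * -1 + 36]
17. n11.ok = 5  [terminal]
18. n12.sig = false  [terminal]
19. n10.cnt = "zp"  ["zp"]
20. n5.mk = 4  [B.fin - 5]
21. n5.pre = 19  [C.acc + B.fin - 12]
22. n13.ok = 25  [terminal]
23. n4.fin = "wq"  ["wq"]
24. n4.ok = 27  [C.pre + 8]
25. n4.wid = 5  [C.mk + 1]
26. n14.ok = 13  [terminal]
27. n15.ok = 24  [terminal]
28. n3.cnt = "rwq"  ["r" ++ A.fin]
29. n0.cnt = "yk"  ["yk"]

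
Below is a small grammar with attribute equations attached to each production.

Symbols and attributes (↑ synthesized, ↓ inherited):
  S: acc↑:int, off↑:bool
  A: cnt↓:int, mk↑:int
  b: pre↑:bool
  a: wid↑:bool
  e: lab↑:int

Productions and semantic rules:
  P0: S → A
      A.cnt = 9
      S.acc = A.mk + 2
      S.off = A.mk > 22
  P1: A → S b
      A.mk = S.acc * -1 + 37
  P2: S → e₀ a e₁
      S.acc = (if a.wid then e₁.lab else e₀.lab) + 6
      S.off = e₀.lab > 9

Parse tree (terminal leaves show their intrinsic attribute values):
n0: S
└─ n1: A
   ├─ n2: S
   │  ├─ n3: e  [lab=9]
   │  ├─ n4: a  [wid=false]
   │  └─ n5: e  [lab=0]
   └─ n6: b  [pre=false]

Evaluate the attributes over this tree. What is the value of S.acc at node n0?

1. n1.cnt = 9  [9]
2. n3.lab = 9  [terminal]
3. n4.wid = false  [terminal]
4. n5.lab = 0  [terminal]
5. n2.acc = 15  [(if a.wid then e₁.lab else e₀.lab) + 6]
6. n2.off = false  [e₀.lab > 9]
7. n6.pre = false  [terminal]
8. n1.mk = 22  [S.acc * -1 + 37]
9. n0.acc = 24  [A.mk + 2]
10. n0.off = false  [A.mk > 22]

24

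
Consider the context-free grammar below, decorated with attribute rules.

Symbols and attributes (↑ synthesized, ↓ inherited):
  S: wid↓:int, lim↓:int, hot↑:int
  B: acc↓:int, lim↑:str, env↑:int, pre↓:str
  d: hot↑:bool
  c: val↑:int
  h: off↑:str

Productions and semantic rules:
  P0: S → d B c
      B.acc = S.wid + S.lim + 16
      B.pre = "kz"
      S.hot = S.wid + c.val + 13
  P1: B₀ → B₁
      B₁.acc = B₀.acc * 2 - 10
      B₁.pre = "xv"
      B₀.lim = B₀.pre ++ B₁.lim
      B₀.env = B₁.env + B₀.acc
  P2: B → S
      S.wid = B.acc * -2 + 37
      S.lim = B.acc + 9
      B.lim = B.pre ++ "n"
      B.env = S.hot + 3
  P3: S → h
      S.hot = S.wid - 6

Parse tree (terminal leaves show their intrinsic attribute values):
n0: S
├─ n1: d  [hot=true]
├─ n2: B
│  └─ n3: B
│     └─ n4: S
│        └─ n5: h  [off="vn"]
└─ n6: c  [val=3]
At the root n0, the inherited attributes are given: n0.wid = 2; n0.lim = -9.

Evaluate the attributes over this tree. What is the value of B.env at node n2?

1. n0.wid = 2  [given at root]
2. n0.lim = -9  [given at root]
3. n1.hot = true  [terminal]
4. n2.acc = 9  [S.wid + S.lim + 16]
5. n2.pre = "kz"  ["kz"]
6. n3.acc = 8  [B₀.acc * 2 - 10]
7. n3.pre = "xv"  ["xv"]
8. n4.wid = 21  [B.acc * -2 + 37]
9. n4.lim = 17  [B.acc + 9]
10. n5.off = "vn"  [terminal]
11. n4.hot = 15  [S.wid - 6]
12. n3.lim = "xvn"  [B.pre ++ "n"]
13. n3.env = 18  [S.hot + 3]
14. n2.lim = "kzxvn"  [B₀.pre ++ B₁.lim]
15. n2.env = 27  [B₁.env + B₀.acc]
16. n6.val = 3  [terminal]
17. n0.hot = 18  [S.wid + c.val + 13]

27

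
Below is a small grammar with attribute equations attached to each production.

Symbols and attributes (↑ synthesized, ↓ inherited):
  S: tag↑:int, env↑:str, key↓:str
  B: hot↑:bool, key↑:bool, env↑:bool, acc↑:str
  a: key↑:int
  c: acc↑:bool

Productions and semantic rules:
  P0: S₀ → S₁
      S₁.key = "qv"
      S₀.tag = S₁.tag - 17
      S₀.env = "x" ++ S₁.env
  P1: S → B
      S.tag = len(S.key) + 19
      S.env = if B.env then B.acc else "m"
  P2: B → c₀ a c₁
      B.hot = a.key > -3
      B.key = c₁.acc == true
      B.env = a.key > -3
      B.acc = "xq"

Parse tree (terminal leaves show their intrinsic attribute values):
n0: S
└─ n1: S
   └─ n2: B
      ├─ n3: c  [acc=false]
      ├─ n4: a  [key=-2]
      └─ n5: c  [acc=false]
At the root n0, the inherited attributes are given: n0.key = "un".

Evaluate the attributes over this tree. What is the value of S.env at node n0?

1. n0.key = "un"  [given at root]
2. n1.key = "qv"  ["qv"]
3. n3.acc = false  [terminal]
4. n4.key = -2  [terminal]
5. n5.acc = false  [terminal]
6. n2.hot = true  [a.key > -3]
7. n2.key = false  [c₁.acc == true]
8. n2.env = true  [a.key > -3]
9. n2.acc = "xq"  ["xq"]
10. n1.tag = 21  [len(S.key) + 19]
11. n1.env = "xq"  [if B.env then B.acc else "m"]
12. n0.tag = 4  [S₁.tag - 17]
13. n0.env = "xxq"  ["x" ++ S₁.env]

"xxq"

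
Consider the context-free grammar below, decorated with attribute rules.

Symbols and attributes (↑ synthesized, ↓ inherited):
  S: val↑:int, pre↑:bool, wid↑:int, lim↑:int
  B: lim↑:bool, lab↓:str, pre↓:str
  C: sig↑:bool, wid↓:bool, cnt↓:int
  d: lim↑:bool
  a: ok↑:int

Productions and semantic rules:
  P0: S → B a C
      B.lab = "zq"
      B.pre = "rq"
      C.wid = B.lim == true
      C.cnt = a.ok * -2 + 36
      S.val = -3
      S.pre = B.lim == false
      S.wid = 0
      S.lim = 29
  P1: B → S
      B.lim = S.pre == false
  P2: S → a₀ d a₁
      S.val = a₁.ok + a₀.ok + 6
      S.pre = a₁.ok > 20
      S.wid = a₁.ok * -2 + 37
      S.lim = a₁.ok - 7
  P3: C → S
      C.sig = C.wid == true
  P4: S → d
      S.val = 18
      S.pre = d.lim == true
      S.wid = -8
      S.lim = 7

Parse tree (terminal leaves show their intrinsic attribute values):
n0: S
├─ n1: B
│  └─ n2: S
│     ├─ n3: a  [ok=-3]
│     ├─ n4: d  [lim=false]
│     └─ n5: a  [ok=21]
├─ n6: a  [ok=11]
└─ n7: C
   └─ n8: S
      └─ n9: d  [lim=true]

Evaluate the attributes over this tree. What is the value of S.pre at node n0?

true

1. n1.lab = "zq"  ["zq"]
2. n1.pre = "rq"  ["rq"]
3. n3.ok = -3  [terminal]
4. n4.lim = false  [terminal]
5. n5.ok = 21  [terminal]
6. n2.val = 24  [a₁.ok + a₀.ok + 6]
7. n2.pre = true  [a₁.ok > 20]
8. n2.wid = -5  [a₁.ok * -2 + 37]
9. n2.lim = 14  [a₁.ok - 7]
10. n1.lim = false  [S.pre == false]
11. n6.ok = 11  [terminal]
12. n7.wid = false  [B.lim == true]
13. n7.cnt = 14  [a.ok * -2 + 36]
14. n9.lim = true  [terminal]
15. n8.val = 18  [18]
16. n8.pre = true  [d.lim == true]
17. n8.wid = -8  [-8]
18. n8.lim = 7  [7]
19. n7.sig = false  [C.wid == true]
20. n0.val = -3  [-3]
21. n0.pre = true  [B.lim == false]
22. n0.wid = 0  [0]
23. n0.lim = 29  [29]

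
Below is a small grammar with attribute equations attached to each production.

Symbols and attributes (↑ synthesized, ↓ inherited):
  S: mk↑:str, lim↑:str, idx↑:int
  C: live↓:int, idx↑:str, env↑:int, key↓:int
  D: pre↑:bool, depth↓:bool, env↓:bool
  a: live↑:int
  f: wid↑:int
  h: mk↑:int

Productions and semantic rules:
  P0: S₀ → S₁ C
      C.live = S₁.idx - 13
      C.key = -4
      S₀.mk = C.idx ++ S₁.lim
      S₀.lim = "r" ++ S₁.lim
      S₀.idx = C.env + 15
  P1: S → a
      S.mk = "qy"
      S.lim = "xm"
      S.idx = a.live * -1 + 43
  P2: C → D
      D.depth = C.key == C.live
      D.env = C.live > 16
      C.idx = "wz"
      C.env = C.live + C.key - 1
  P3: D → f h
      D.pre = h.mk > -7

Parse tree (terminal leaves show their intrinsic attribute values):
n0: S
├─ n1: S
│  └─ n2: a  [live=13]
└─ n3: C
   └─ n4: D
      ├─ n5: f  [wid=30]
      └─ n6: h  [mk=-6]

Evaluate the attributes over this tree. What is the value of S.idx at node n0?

1. n2.live = 13  [terminal]
2. n1.mk = "qy"  ["qy"]
3. n1.lim = "xm"  ["xm"]
4. n1.idx = 30  [a.live * -1 + 43]
5. n3.live = 17  [S₁.idx - 13]
6. n3.key = -4  [-4]
7. n4.depth = false  [C.key == C.live]
8. n4.env = true  [C.live > 16]
9. n5.wid = 30  [terminal]
10. n6.mk = -6  [terminal]
11. n4.pre = true  [h.mk > -7]
12. n3.idx = "wz"  ["wz"]
13. n3.env = 12  [C.live + C.key - 1]
14. n0.mk = "wzxm"  [C.idx ++ S₁.lim]
15. n0.lim = "rxm"  ["r" ++ S₁.lim]
16. n0.idx = 27  [C.env + 15]

27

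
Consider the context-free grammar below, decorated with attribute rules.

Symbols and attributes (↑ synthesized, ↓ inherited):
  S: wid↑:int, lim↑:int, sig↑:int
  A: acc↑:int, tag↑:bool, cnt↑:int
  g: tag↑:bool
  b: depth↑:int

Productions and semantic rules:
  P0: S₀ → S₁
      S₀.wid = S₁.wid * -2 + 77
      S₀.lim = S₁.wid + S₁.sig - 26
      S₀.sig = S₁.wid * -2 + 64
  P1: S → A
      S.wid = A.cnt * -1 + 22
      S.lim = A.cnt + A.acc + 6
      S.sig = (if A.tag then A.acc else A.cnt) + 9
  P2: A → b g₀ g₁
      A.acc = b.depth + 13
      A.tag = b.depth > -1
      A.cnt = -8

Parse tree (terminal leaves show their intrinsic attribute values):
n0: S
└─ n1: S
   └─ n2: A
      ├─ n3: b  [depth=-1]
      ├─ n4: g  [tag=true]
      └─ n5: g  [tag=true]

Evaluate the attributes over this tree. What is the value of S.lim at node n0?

5

1. n3.depth = -1  [terminal]
2. n4.tag = true  [terminal]
3. n5.tag = true  [terminal]
4. n2.acc = 12  [b.depth + 13]
5. n2.tag = false  [b.depth > -1]
6. n2.cnt = -8  [-8]
7. n1.wid = 30  [A.cnt * -1 + 22]
8. n1.lim = 10  [A.cnt + A.acc + 6]
9. n1.sig = 1  [(if A.tag then A.acc else A.cnt) + 9]
10. n0.wid = 17  [S₁.wid * -2 + 77]
11. n0.lim = 5  [S₁.wid + S₁.sig - 26]
12. n0.sig = 4  [S₁.wid * -2 + 64]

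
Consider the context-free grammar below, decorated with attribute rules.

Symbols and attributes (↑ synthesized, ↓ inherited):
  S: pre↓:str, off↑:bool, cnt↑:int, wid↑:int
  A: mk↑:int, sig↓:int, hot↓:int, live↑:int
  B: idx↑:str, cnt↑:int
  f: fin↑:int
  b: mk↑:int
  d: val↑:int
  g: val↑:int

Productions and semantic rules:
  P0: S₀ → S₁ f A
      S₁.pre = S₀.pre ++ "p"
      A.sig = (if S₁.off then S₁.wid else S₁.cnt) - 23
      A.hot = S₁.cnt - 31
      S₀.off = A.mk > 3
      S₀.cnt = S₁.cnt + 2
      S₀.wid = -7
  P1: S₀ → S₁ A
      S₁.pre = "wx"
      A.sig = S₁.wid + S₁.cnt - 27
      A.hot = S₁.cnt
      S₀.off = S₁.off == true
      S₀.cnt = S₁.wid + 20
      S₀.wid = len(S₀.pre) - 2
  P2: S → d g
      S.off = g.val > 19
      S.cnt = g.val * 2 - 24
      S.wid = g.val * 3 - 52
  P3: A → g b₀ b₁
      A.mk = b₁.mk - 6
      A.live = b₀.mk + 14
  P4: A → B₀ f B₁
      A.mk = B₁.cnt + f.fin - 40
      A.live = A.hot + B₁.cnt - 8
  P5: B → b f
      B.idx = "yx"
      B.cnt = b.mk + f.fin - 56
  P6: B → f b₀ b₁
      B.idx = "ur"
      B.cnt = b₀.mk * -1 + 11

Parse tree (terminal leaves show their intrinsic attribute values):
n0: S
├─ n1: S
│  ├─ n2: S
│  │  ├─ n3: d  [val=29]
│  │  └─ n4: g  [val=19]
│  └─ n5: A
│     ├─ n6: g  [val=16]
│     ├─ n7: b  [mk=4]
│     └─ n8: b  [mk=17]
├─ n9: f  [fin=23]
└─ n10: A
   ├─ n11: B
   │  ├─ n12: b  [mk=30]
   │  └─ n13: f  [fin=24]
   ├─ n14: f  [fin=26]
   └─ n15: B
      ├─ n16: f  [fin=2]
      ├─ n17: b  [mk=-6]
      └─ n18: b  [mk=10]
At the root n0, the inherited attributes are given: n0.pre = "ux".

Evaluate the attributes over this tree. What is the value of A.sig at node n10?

2

1. n0.pre = "ux"  [given at root]
2. n1.pre = "uxp"  [S₀.pre ++ "p"]
3. n2.pre = "wx"  ["wx"]
4. n3.val = 29  [terminal]
5. n4.val = 19  [terminal]
6. n2.off = false  [g.val > 19]
7. n2.cnt = 14  [g.val * 2 - 24]
8. n2.wid = 5  [g.val * 3 - 52]
9. n5.sig = -8  [S₁.wid + S₁.cnt - 27]
10. n5.hot = 14  [S₁.cnt]
11. n6.val = 16  [terminal]
12. n7.mk = 4  [terminal]
13. n8.mk = 17  [terminal]
14. n5.mk = 11  [b₁.mk - 6]
15. n5.live = 18  [b₀.mk + 14]
16. n1.off = false  [S₁.off == true]
17. n1.cnt = 25  [S₁.wid + 20]
18. n1.wid = 1  [len(S₀.pre) - 2]
19. n9.fin = 23  [terminal]
20. n10.sig = 2  [(if S₁.off then S₁.wid else S₁.cnt) - 23]
21. n10.hot = -6  [S₁.cnt - 31]
22. n12.mk = 30  [terminal]
23. n13.fin = 24  [terminal]
24. n11.idx = "yx"  ["yx"]
25. n11.cnt = -2  [b.mk + f.fin - 56]
26. n14.fin = 26  [terminal]
27. n16.fin = 2  [terminal]
28. n17.mk = -6  [terminal]
29. n18.mk = 10  [terminal]
30. n15.idx = "ur"  ["ur"]
31. n15.cnt = 17  [b₀.mk * -1 + 11]
32. n10.mk = 3  [B₁.cnt + f.fin - 40]
33. n10.live = 3  [A.hot + B₁.cnt - 8]
34. n0.off = false  [A.mk > 3]
35. n0.cnt = 27  [S₁.cnt + 2]
36. n0.wid = -7  [-7]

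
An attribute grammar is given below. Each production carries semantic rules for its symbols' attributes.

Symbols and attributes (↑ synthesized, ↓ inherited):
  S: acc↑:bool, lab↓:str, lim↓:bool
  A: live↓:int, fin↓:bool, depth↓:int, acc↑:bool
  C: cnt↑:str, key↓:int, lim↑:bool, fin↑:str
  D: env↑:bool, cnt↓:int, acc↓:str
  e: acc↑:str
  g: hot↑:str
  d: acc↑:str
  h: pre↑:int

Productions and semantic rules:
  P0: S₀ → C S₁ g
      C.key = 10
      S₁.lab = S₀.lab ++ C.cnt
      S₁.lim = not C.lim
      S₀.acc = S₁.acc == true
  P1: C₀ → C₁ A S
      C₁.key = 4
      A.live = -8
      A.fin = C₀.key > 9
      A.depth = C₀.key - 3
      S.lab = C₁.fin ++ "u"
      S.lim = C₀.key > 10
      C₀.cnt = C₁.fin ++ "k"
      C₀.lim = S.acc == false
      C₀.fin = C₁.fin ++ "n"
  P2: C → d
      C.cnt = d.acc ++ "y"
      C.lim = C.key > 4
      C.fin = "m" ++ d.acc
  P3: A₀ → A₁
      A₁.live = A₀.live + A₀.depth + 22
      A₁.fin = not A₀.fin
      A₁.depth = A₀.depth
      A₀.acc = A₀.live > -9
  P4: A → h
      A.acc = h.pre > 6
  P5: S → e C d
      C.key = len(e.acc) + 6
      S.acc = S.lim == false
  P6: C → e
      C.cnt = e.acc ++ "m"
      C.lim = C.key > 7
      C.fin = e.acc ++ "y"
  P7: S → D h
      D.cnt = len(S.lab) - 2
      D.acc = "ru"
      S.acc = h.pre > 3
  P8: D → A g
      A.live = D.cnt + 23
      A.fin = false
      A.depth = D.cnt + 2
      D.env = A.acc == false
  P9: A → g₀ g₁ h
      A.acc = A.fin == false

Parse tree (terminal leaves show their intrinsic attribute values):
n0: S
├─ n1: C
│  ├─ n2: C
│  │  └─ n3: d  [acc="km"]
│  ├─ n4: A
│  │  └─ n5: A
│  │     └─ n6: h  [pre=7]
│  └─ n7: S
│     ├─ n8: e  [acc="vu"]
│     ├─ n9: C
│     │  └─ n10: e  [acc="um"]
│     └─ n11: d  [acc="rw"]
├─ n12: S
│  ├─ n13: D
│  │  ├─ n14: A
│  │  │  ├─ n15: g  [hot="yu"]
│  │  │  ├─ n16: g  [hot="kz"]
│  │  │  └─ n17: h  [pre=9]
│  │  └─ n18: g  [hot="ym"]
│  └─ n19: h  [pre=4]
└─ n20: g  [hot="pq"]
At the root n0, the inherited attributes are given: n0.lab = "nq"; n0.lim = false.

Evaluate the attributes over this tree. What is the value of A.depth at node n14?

1. n0.lab = "nq"  [given at root]
2. n0.lim = false  [given at root]
3. n1.key = 10  [10]
4. n2.key = 4  [4]
5. n3.acc = "km"  [terminal]
6. n2.cnt = "kmy"  [d.acc ++ "y"]
7. n2.lim = false  [C.key > 4]
8. n2.fin = "mkm"  ["m" ++ d.acc]
9. n4.live = -8  [-8]
10. n4.fin = true  [C₀.key > 9]
11. n4.depth = 7  [C₀.key - 3]
12. n5.live = 21  [A₀.live + A₀.depth + 22]
13. n5.fin = false  [not A₀.fin]
14. n5.depth = 7  [A₀.depth]
15. n6.pre = 7  [terminal]
16. n5.acc = true  [h.pre > 6]
17. n4.acc = true  [A₀.live > -9]
18. n7.lab = "mkmu"  [C₁.fin ++ "u"]
19. n7.lim = false  [C₀.key > 10]
20. n8.acc = "vu"  [terminal]
21. n9.key = 8  [len(e.acc) + 6]
22. n10.acc = "um"  [terminal]
23. n9.cnt = "umm"  [e.acc ++ "m"]
24. n9.lim = true  [C.key > 7]
25. n9.fin = "umy"  [e.acc ++ "y"]
26. n11.acc = "rw"  [terminal]
27. n7.acc = true  [S.lim == false]
28. n1.cnt = "mkmk"  [C₁.fin ++ "k"]
29. n1.lim = false  [S.acc == false]
30. n1.fin = "mkmn"  [C₁.fin ++ "n"]
31. n12.lab = "nqmkmk"  [S₀.lab ++ C.cnt]
32. n12.lim = true  [not C.lim]
33. n13.cnt = 4  [len(S.lab) - 2]
34. n13.acc = "ru"  ["ru"]
35. n14.live = 27  [D.cnt + 23]
36. n14.fin = false  [false]
37. n14.depth = 6  [D.cnt + 2]
38. n15.hot = "yu"  [terminal]
39. n16.hot = "kz"  [terminal]
40. n17.pre = 9  [terminal]
41. n14.acc = true  [A.fin == false]
42. n18.hot = "ym"  [terminal]
43. n13.env = false  [A.acc == false]
44. n19.pre = 4  [terminal]
45. n12.acc = true  [h.pre > 3]
46. n20.hot = "pq"  [terminal]
47. n0.acc = true  [S₁.acc == true]

6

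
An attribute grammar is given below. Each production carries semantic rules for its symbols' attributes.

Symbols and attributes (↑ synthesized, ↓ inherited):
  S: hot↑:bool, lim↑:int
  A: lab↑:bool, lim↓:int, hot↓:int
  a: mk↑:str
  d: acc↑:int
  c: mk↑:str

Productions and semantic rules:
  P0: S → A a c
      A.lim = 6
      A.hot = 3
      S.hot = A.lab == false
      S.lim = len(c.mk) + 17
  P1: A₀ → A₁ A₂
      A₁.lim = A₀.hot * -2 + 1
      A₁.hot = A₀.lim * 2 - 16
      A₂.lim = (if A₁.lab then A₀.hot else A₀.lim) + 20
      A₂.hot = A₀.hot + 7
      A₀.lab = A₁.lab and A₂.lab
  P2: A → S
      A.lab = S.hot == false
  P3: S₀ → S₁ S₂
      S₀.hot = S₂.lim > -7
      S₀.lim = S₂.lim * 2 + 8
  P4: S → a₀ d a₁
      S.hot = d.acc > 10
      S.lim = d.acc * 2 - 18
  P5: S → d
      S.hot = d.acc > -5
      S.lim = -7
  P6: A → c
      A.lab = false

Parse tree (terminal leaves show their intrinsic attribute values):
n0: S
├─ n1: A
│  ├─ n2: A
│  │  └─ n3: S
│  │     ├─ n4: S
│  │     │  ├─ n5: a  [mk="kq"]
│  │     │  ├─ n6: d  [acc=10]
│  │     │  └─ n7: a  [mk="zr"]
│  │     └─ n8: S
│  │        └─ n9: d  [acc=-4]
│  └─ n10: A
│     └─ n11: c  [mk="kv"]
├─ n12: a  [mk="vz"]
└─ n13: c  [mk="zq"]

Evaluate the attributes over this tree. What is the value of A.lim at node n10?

23

1. n1.lim = 6  [6]
2. n1.hot = 3  [3]
3. n2.lim = -5  [A₀.hot * -2 + 1]
4. n2.hot = -4  [A₀.lim * 2 - 16]
5. n5.mk = "kq"  [terminal]
6. n6.acc = 10  [terminal]
7. n7.mk = "zr"  [terminal]
8. n4.hot = false  [d.acc > 10]
9. n4.lim = 2  [d.acc * 2 - 18]
10. n9.acc = -4  [terminal]
11. n8.hot = true  [d.acc > -5]
12. n8.lim = -7  [-7]
13. n3.hot = false  [S₂.lim > -7]
14. n3.lim = -6  [S₂.lim * 2 + 8]
15. n2.lab = true  [S.hot == false]
16. n10.lim = 23  [(if A₁.lab then A₀.hot else A₀.lim) + 20]
17. n10.hot = 10  [A₀.hot + 7]
18. n11.mk = "kv"  [terminal]
19. n10.lab = false  [false]
20. n1.lab = false  [A₁.lab and A₂.lab]
21. n12.mk = "vz"  [terminal]
22. n13.mk = "zq"  [terminal]
23. n0.hot = true  [A.lab == false]
24. n0.lim = 19  [len(c.mk) + 17]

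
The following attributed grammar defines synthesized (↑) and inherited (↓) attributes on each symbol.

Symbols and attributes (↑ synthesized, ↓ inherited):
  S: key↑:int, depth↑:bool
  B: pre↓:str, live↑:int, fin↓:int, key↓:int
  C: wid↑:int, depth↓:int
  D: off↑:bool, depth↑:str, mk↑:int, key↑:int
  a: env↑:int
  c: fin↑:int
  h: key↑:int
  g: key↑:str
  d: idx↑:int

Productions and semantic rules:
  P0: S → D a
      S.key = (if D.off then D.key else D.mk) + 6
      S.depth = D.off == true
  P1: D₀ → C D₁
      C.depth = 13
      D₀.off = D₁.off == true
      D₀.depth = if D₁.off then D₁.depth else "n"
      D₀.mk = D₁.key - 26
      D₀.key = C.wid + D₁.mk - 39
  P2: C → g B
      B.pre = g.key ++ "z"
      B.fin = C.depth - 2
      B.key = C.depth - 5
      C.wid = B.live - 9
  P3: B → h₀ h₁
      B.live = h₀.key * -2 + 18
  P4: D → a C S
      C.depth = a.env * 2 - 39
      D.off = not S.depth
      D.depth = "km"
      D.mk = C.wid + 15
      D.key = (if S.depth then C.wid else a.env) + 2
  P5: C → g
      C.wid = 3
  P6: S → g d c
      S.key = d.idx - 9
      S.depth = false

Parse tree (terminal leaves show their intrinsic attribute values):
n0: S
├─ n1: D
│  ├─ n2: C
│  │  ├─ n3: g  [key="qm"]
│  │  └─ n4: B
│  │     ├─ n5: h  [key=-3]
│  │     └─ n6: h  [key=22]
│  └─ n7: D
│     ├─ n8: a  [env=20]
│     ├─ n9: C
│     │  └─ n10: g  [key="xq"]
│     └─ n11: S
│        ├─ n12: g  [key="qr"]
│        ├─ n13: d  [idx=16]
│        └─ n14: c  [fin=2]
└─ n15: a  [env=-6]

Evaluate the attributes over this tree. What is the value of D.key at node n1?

-6

1. n2.depth = 13  [13]
2. n3.key = "qm"  [terminal]
3. n4.pre = "qmz"  [g.key ++ "z"]
4. n4.fin = 11  [C.depth - 2]
5. n4.key = 8  [C.depth - 5]
6. n5.key = -3  [terminal]
7. n6.key = 22  [terminal]
8. n4.live = 24  [h₀.key * -2 + 18]
9. n2.wid = 15  [B.live - 9]
10. n8.env = 20  [terminal]
11. n9.depth = 1  [a.env * 2 - 39]
12. n10.key = "xq"  [terminal]
13. n9.wid = 3  [3]
14. n12.key = "qr"  [terminal]
15. n13.idx = 16  [terminal]
16. n14.fin = 2  [terminal]
17. n11.key = 7  [d.idx - 9]
18. n11.depth = false  [false]
19. n7.off = true  [not S.depth]
20. n7.depth = "km"  ["km"]
21. n7.mk = 18  [C.wid + 15]
22. n7.key = 22  [(if S.depth then C.wid else a.env) + 2]
23. n1.off = true  [D₁.off == true]
24. n1.depth = "km"  [if D₁.off then D₁.depth else "n"]
25. n1.mk = -4  [D₁.key - 26]
26. n1.key = -6  [C.wid + D₁.mk - 39]
27. n15.env = -6  [terminal]
28. n0.key = 0  [(if D.off then D.key else D.mk) + 6]
29. n0.depth = true  [D.off == true]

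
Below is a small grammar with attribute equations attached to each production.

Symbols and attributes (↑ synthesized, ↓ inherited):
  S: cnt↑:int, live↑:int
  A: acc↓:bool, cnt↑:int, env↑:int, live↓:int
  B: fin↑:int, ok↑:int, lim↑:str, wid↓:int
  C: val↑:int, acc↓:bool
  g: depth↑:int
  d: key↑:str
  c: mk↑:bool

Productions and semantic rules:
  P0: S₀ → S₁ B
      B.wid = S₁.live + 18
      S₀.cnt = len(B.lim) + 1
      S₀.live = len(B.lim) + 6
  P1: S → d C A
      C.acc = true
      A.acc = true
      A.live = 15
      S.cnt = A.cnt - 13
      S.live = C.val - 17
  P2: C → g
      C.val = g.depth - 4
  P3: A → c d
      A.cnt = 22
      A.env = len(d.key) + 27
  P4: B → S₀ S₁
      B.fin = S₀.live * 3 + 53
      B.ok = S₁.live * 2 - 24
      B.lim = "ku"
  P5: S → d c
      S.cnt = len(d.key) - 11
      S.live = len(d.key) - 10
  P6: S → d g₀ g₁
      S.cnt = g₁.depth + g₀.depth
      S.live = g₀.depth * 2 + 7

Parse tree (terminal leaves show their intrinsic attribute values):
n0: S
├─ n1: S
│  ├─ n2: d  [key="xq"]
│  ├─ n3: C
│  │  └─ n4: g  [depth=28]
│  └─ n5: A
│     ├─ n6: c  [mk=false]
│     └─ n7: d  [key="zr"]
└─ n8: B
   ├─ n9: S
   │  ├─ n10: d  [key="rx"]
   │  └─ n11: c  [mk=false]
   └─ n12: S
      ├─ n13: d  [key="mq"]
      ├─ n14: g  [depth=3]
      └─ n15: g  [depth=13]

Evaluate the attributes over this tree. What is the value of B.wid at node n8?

1. n2.key = "xq"  [terminal]
2. n3.acc = true  [true]
3. n4.depth = 28  [terminal]
4. n3.val = 24  [g.depth - 4]
5. n5.acc = true  [true]
6. n5.live = 15  [15]
7. n6.mk = false  [terminal]
8. n7.key = "zr"  [terminal]
9. n5.cnt = 22  [22]
10. n5.env = 29  [len(d.key) + 27]
11. n1.cnt = 9  [A.cnt - 13]
12. n1.live = 7  [C.val - 17]
13. n8.wid = 25  [S₁.live + 18]
14. n10.key = "rx"  [terminal]
15. n11.mk = false  [terminal]
16. n9.cnt = -9  [len(d.key) - 11]
17. n9.live = -8  [len(d.key) - 10]
18. n13.key = "mq"  [terminal]
19. n14.depth = 3  [terminal]
20. n15.depth = 13  [terminal]
21. n12.cnt = 16  [g₁.depth + g₀.depth]
22. n12.live = 13  [g₀.depth * 2 + 7]
23. n8.fin = 29  [S₀.live * 3 + 53]
24. n8.ok = 2  [S₁.live * 2 - 24]
25. n8.lim = "ku"  ["ku"]
26. n0.cnt = 3  [len(B.lim) + 1]
27. n0.live = 8  [len(B.lim) + 6]

25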